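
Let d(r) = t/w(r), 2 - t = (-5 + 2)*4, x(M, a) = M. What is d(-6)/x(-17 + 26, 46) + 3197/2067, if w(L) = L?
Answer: 23950/18603 ≈ 1.2874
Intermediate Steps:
t = 14 (t = 2 - (-5 + 2)*4 = 2 - (-3)*4 = 2 - 1*(-12) = 2 + 12 = 14)
d(r) = 14/r
d(-6)/x(-17 + 26, 46) + 3197/2067 = (14/(-6))/(-17 + 26) + 3197/2067 = (14*(-⅙))/9 + 3197*(1/2067) = -7/3*⅑ + 3197/2067 = -7/27 + 3197/2067 = 23950/18603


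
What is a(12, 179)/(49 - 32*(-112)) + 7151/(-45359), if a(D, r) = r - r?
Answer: -7151/45359 ≈ -0.15765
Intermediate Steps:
a(D, r) = 0
a(12, 179)/(49 - 32*(-112)) + 7151/(-45359) = 0/(49 - 32*(-112)) + 7151/(-45359) = 0/(49 + 3584) + 7151*(-1/45359) = 0/3633 - 7151/45359 = 0*(1/3633) - 7151/45359 = 0 - 7151/45359 = -7151/45359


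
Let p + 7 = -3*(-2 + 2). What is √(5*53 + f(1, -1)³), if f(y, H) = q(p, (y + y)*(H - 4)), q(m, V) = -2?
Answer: √257 ≈ 16.031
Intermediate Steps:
p = -7 (p = -7 - 3*(-2 + 2) = -7 - 3*0 = -7 + 0 = -7)
f(y, H) = -2
√(5*53 + f(1, -1)³) = √(5*53 + (-2)³) = √(265 - 8) = √257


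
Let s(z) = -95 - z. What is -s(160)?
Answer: 255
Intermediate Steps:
-s(160) = -(-95 - 1*160) = -(-95 - 160) = -1*(-255) = 255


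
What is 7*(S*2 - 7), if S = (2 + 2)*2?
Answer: 63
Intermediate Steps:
S = 8 (S = 4*2 = 8)
7*(S*2 - 7) = 7*(8*2 - 7) = 7*(16 - 7) = 7*9 = 63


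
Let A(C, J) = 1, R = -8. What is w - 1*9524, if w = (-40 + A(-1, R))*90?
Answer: -13034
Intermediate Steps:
w = -3510 (w = (-40 + 1)*90 = -39*90 = -3510)
w - 1*9524 = -3510 - 1*9524 = -3510 - 9524 = -13034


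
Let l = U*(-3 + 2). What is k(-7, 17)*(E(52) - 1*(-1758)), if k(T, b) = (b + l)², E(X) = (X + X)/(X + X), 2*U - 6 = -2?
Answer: 395775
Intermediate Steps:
U = 2 (U = 3 + (½)*(-2) = 3 - 1 = 2)
l = -2 (l = 2*(-3 + 2) = 2*(-1) = -2)
E(X) = 1 (E(X) = (2*X)/((2*X)) = (2*X)*(1/(2*X)) = 1)
k(T, b) = (-2 + b)² (k(T, b) = (b - 2)² = (-2 + b)²)
k(-7, 17)*(E(52) - 1*(-1758)) = (-2 + 17)²*(1 - 1*(-1758)) = 15²*(1 + 1758) = 225*1759 = 395775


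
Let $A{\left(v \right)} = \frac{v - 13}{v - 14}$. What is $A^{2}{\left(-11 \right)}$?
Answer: $\frac{576}{625} \approx 0.9216$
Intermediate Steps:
$A{\left(v \right)} = \frac{-13 + v}{-14 + v}$
$A^{2}{\left(-11 \right)} = \left(\frac{-13 - 11}{-14 - 11}\right)^{2} = \left(\frac{1}{-25} \left(-24\right)\right)^{2} = \left(\left(- \frac{1}{25}\right) \left(-24\right)\right)^{2} = \left(\frac{24}{25}\right)^{2} = \frac{576}{625}$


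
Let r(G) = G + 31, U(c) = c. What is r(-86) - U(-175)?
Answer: 120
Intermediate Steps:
r(G) = 31 + G
r(-86) - U(-175) = (31 - 86) - 1*(-175) = -55 + 175 = 120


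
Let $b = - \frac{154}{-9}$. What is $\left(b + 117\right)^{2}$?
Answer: $\frac{1456849}{81} \approx 17986.0$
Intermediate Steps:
$b = \frac{154}{9}$ ($b = \left(-154\right) \left(- \frac{1}{9}\right) = \frac{154}{9} \approx 17.111$)
$\left(b + 117\right)^{2} = \left(\frac{154}{9} + 117\right)^{2} = \left(\frac{1207}{9}\right)^{2} = \frac{1456849}{81}$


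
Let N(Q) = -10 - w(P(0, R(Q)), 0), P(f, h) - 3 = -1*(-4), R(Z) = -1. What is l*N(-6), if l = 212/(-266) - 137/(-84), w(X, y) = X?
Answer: -22627/1596 ≈ -14.177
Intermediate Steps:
P(f, h) = 7 (P(f, h) = 3 - 1*(-4) = 3 + 4 = 7)
N(Q) = -17 (N(Q) = -10 - 1*7 = -10 - 7 = -17)
l = 1331/1596 (l = 212*(-1/266) - 137*(-1/84) = -106/133 + 137/84 = 1331/1596 ≈ 0.83396)
l*N(-6) = (1331/1596)*(-17) = -22627/1596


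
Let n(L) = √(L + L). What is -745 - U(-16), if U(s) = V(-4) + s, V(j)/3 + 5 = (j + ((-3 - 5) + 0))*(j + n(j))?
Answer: -858 + 72*I*√2 ≈ -858.0 + 101.82*I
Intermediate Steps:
n(L) = √2*√L (n(L) = √(2*L) = √2*√L)
V(j) = -15 + 3*(-8 + j)*(j + √2*√j) (V(j) = -15 + 3*((j + ((-3 - 5) + 0))*(j + √2*√j)) = -15 + 3*((j + (-8 + 0))*(j + √2*√j)) = -15 + 3*((j - 8)*(j + √2*√j)) = -15 + 3*((-8 + j)*(j + √2*√j)) = -15 + 3*(-8 + j)*(j + √2*√j))
U(s) = 129 + s - 72*I*√2 (U(s) = (-15 - 24*(-4) + 3*(-4)² - 24*√2*√(-4) + 3*√2*(-4)^(3/2)) + s = (-15 + 96 + 3*16 - 24*√2*2*I + 3*√2*(-8*I)) + s = (-15 + 96 + 48 - 48*I*√2 - 24*I*√2) + s = (129 - 72*I*√2) + s = 129 + s - 72*I*√2)
-745 - U(-16) = -745 - (129 - 16 - 72*I*√2) = -745 - (113 - 72*I*√2) = -745 + (-113 + 72*I*√2) = -858 + 72*I*√2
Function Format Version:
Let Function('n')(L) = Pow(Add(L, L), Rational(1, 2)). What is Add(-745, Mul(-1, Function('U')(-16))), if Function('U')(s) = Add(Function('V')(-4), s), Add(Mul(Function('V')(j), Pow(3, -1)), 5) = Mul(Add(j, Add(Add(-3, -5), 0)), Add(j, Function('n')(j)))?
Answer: Add(-858, Mul(72, I, Pow(2, Rational(1, 2)))) ≈ Add(-858.00, Mul(101.82, I))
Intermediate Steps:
Function('n')(L) = Mul(Pow(2, Rational(1, 2)), Pow(L, Rational(1, 2))) (Function('n')(L) = Pow(Mul(2, L), Rational(1, 2)) = Mul(Pow(2, Rational(1, 2)), Pow(L, Rational(1, 2))))
Function('V')(j) = Add(-15, Mul(3, Add(-8, j), Add(j, Mul(Pow(2, Rational(1, 2)), Pow(j, Rational(1, 2)))))) (Function('V')(j) = Add(-15, Mul(3, Mul(Add(j, Add(Add(-3, -5), 0)), Add(j, Mul(Pow(2, Rational(1, 2)), Pow(j, Rational(1, 2))))))) = Add(-15, Mul(3, Mul(Add(j, Add(-8, 0)), Add(j, Mul(Pow(2, Rational(1, 2)), Pow(j, Rational(1, 2))))))) = Add(-15, Mul(3, Mul(Add(j, -8), Add(j, Mul(Pow(2, Rational(1, 2)), Pow(j, Rational(1, 2))))))) = Add(-15, Mul(3, Mul(Add(-8, j), Add(j, Mul(Pow(2, Rational(1, 2)), Pow(j, Rational(1, 2))))))) = Add(-15, Mul(3, Add(-8, j), Add(j, Mul(Pow(2, Rational(1, 2)), Pow(j, Rational(1, 2)))))))
Function('U')(s) = Add(129, s, Mul(-72, I, Pow(2, Rational(1, 2)))) (Function('U')(s) = Add(Add(-15, Mul(-24, -4), Mul(3, Pow(-4, 2)), Mul(-24, Pow(2, Rational(1, 2)), Pow(-4, Rational(1, 2))), Mul(3, Pow(2, Rational(1, 2)), Pow(-4, Rational(3, 2)))), s) = Add(Add(-15, 96, Mul(3, 16), Mul(-24, Pow(2, Rational(1, 2)), Mul(2, I)), Mul(3, Pow(2, Rational(1, 2)), Mul(-8, I))), s) = Add(Add(-15, 96, 48, Mul(-48, I, Pow(2, Rational(1, 2))), Mul(-24, I, Pow(2, Rational(1, 2)))), s) = Add(Add(129, Mul(-72, I, Pow(2, Rational(1, 2)))), s) = Add(129, s, Mul(-72, I, Pow(2, Rational(1, 2)))))
Add(-745, Mul(-1, Function('U')(-16))) = Add(-745, Mul(-1, Add(129, -16, Mul(-72, I, Pow(2, Rational(1, 2)))))) = Add(-745, Mul(-1, Add(113, Mul(-72, I, Pow(2, Rational(1, 2)))))) = Add(-745, Add(-113, Mul(72, I, Pow(2, Rational(1, 2))))) = Add(-858, Mul(72, I, Pow(2, Rational(1, 2))))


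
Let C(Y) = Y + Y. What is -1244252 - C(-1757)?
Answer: -1240738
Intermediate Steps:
C(Y) = 2*Y
-1244252 - C(-1757) = -1244252 - 2*(-1757) = -1244252 - 1*(-3514) = -1244252 + 3514 = -1240738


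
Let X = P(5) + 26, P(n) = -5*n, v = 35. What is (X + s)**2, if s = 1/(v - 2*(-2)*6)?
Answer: 3600/3481 ≈ 1.0342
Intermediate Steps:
s = 1/59 (s = 1/(35 - 2*(-2)*6) = 1/(35 + 4*6) = 1/(35 + 24) = 1/59 ≈ 0.016949)
X = 1 (X = -5*5 + 26 = -25 + 26 = 1)
(X + s)**2 = (1 + 1/59)**2 = (60/59)**2 = 3600/3481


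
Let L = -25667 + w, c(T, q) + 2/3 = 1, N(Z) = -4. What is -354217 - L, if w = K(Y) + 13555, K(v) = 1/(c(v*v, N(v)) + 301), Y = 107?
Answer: -309262923/904 ≈ -3.4211e+5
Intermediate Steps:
c(T, q) = 1/3 (c(T, q) = -2/3 + 1 = 1/3)
K(v) = 3/904 (K(v) = 1/(1/3 + 301) = 1/(904/3) = 3/904)
w = 12253723/904 (w = 3/904 + 13555 = 12253723/904 ≈ 13555.)
L = -10949245/904 (L = -25667 + 12253723/904 = -10949245/904 ≈ -12112.)
-354217 - L = -354217 - 1*(-10949245/904) = -354217 + 10949245/904 = -309262923/904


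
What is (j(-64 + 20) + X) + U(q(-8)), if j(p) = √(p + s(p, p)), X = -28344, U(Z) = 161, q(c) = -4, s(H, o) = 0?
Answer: -28183 + 2*I*√11 ≈ -28183.0 + 6.6332*I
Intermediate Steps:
j(p) = √p (j(p) = √(p + 0) = √p)
(j(-64 + 20) + X) + U(q(-8)) = (√(-64 + 20) - 28344) + 161 = (√(-44) - 28344) + 161 = (2*I*√11 - 28344) + 161 = (-28344 + 2*I*√11) + 161 = -28183 + 2*I*√11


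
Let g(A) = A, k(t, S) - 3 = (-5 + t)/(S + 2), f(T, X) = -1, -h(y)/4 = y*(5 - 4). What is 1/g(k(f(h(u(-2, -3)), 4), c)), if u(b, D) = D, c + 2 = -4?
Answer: 2/9 ≈ 0.22222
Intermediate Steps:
c = -6 (c = -2 - 4 = -6)
h(y) = -4*y (h(y) = -4*y*(5 - 4) = -4*y)
k(t, S) = 3 + (-5 + t)/(2 + S) (k(t, S) = 3 + (-5 + t)/(S + 2) = 3 + (-5 + t)/(2 + S))
1/g(k(f(h(u(-2, -3)), 4), c)) = 1/((1 - 1 + 3*(-6))/(2 - 6)) = 1/((1 - 1 - 18)/(-4)) = 1/(-1/4*(-18)) = 1/(9/2) = 2/9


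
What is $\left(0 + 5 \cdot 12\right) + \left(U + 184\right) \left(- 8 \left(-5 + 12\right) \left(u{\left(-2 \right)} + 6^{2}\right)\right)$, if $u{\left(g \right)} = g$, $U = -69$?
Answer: $-218900$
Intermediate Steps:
$\left(0 + 5 \cdot 12\right) + \left(U + 184\right) \left(- 8 \left(-5 + 12\right) \left(u{\left(-2 \right)} + 6^{2}\right)\right) = \left(0 + 5 \cdot 12\right) + \left(-69 + 184\right) \left(- 8 \left(-5 + 12\right) \left(-2 + 6^{2}\right)\right) = \left(0 + 60\right) + 115 \left(- 8 \cdot 7 \left(-2 + 36\right)\right) = 60 + 115 \left(- 8 \cdot 7 \cdot 34\right) = 60 + 115 \left(\left(-8\right) 238\right) = 60 + 115 \left(-1904\right) = 60 - 218960 = -218900$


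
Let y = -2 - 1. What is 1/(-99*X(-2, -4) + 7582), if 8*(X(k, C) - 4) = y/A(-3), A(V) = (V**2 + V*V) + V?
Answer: 40/287539 ≈ 0.00013911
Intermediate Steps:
y = -3
A(V) = V + 2*V**2 (A(V) = (V**2 + V**2) + V = 2*V**2 + V = V + 2*V**2)
X(k, C) = 159/40 (X(k, C) = 4 + (-3*(-1/(3*(1 + 2*(-3)))))/8 = 4 + (-3*(-1/(3*(1 - 6))))/8 = 4 + (-3/((-3*(-5))))/8 = 4 + (-3/15)/8 = 4 + (-3*1/15)/8 = 4 + (1/8)*(-1/5) = 4 - 1/40 = 159/40)
1/(-99*X(-2, -4) + 7582) = 1/(-99*159/40 + 7582) = 1/(-15741/40 + 7582) = 1/(287539/40) = 40/287539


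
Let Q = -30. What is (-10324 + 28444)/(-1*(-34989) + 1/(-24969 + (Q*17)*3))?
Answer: 48016188/92717351 ≈ 0.51788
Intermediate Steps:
(-10324 + 28444)/(-1*(-34989) + 1/(-24969 + (Q*17)*3)) = (-10324 + 28444)/(-1*(-34989) + 1/(-24969 - 30*17*3)) = 18120/(34989 + 1/(-24969 - 510*3)) = 18120/(34989 + 1/(-24969 - 1530)) = 18120/(34989 + 1/(-26499)) = 18120/(34989 - 1/26499) = 18120/(927173510/26499) = 18120*(26499/927173510) = 48016188/92717351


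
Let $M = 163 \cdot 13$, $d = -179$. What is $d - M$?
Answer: $-2298$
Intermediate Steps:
$M = 2119$
$d - M = -179 - 2119 = -2298$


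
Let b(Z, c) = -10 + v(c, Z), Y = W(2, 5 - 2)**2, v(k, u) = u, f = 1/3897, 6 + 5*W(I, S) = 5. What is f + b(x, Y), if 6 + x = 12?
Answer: -15587/3897 ≈ -3.9997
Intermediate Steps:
W(I, S) = -1/5 (W(I, S) = -6/5 + (1/5)*5 = -6/5 + 1 = -1/5)
f = 1/3897 ≈ 0.00025661
x = 6 (x = -6 + 12 = 6)
Y = 1/25 (Y = (-1/5)**2 = 1/25 ≈ 0.040000)
b(Z, c) = -10 + Z
f + b(x, Y) = 1/3897 + (-10 + 6) = 1/3897 - 4 = -15587/3897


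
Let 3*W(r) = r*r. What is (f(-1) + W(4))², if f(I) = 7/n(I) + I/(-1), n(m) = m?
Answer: 4/9 ≈ 0.44444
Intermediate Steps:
W(r) = r²/3 (W(r) = (r*r)/3 = r²/3)
f(I) = -I + 7/I (f(I) = 7/I + I/(-1) = 7/I + I*(-1) = 7/I - I = -I + 7/I)
(f(-1) + W(4))² = ((-1*(-1) + 7/(-1)) + (⅓)*4²)² = ((1 + 7*(-1)) + (⅓)*16)² = ((1 - 7) + 16/3)² = (-6 + 16/3)² = (-⅔)² = 4/9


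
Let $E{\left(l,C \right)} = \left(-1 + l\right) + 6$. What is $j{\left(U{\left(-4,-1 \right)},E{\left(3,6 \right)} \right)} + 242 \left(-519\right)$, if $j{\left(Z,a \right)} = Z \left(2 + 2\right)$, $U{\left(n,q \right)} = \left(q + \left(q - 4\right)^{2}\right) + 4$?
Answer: $-125486$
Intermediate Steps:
$U{\left(n,q \right)} = 4 + q + \left(-4 + q\right)^{2}$ ($U{\left(n,q \right)} = \left(q + \left(-4 + q\right)^{2}\right) + 4 = 4 + q + \left(-4 + q\right)^{2}$)
$E{\left(l,C \right)} = 5 + l$
$j{\left(Z,a \right)} = 4 Z$ ($j{\left(Z,a \right)} = Z 4 = 4 Z$)
$j{\left(U{\left(-4,-1 \right)},E{\left(3,6 \right)} \right)} + 242 \left(-519\right) = 4 \left(4 - 1 + \left(-4 - 1\right)^{2}\right) + 242 \left(-519\right) = 4 \left(4 - 1 + \left(-5\right)^{2}\right) - 125598 = 4 \left(4 - 1 + 25\right) - 125598 = 4 \cdot 28 - 125598 = 112 - 125598 = -125486$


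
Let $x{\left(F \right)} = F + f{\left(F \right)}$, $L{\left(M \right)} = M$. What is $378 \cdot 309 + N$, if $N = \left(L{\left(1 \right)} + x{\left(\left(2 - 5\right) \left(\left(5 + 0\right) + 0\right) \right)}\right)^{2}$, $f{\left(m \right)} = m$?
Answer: $117643$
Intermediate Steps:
$x{\left(F \right)} = 2 F$ ($x{\left(F \right)} = F + F = 2 F$)
$N = 841$ ($N = \left(1 + 2 \left(2 - 5\right) \left(\left(5 + 0\right) + 0\right)\right)^{2} = \left(1 + 2 \left(- 3 \left(5 + 0\right)\right)\right)^{2} = \left(1 + 2 \left(\left(-3\right) 5\right)\right)^{2} = \left(1 + 2 \left(-15\right)\right)^{2} = \left(1 - 30\right)^{2} = \left(-29\right)^{2} = 841$)
$378 \cdot 309 + N = 378 \cdot 309 + 841 = 116802 + 841 = 117643$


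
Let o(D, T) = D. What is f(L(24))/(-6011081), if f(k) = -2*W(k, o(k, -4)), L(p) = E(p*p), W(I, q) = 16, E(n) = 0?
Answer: 32/6011081 ≈ 5.3235e-6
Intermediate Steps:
L(p) = 0
f(k) = -32 (f(k) = -2*16 = -32)
f(L(24))/(-6011081) = -32/(-6011081) = -32*(-1/6011081) = 32/6011081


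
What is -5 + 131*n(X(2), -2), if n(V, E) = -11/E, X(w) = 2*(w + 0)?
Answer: 1431/2 ≈ 715.50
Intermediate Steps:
X(w) = 2*w
-5 + 131*n(X(2), -2) = -5 + 131*(-11/(-2)) = -5 + 131*(-11*(-1/2)) = -5 + 131*(11/2) = -5 + 1441/2 = 1431/2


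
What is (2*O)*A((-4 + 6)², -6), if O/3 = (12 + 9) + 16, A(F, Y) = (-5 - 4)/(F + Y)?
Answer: 999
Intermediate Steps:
A(F, Y) = -9/(F + Y)
O = 111 (O = 3*((12 + 9) + 16) = 3*(21 + 16) = 3*37 = 111)
(2*O)*A((-4 + 6)², -6) = (2*111)*(-9/((-4 + 6)² - 6)) = 222*(-9/(2² - 6)) = 222*(-9/(4 - 6)) = 222*(-9/(-2)) = 222*(-9*(-½)) = 222*(9/2) = 999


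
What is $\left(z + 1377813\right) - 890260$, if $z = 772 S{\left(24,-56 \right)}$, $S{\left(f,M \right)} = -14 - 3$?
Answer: $474429$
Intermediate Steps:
$S{\left(f,M \right)} = -17$
$z = -13124$ ($z = 772 \left(-17\right) = -13124$)
$\left(z + 1377813\right) - 890260 = \left(-13124 + 1377813\right) - 890260 = 1364689 - 890260 = 474429$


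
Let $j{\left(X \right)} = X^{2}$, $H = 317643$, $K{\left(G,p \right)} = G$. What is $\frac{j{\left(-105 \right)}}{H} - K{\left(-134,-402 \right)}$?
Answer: $\frac{14191729}{105881} \approx 134.03$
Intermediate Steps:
$\frac{j{\left(-105 \right)}}{H} - K{\left(-134,-402 \right)} = \frac{\left(-105\right)^{2}}{317643} - -134 = 11025 \cdot \frac{1}{317643} + 134 = \frac{3675}{105881} + 134 = \frac{14191729}{105881}$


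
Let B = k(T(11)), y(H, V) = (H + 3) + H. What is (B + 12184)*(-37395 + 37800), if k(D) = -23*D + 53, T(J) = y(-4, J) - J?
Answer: 5105025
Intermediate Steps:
y(H, V) = 3 + 2*H (y(H, V) = (3 + H) + H = 3 + 2*H)
T(J) = -5 - J (T(J) = (3 + 2*(-4)) - J = (3 - 8) - J = -5 - J)
k(D) = 53 - 23*D
B = 421 (B = 53 - 23*(-5 - 1*11) = 53 - 23*(-5 - 11) = 53 - 23*(-16) = 53 + 368 = 421)
(B + 12184)*(-37395 + 37800) = (421 + 12184)*(-37395 + 37800) = 12605*405 = 5105025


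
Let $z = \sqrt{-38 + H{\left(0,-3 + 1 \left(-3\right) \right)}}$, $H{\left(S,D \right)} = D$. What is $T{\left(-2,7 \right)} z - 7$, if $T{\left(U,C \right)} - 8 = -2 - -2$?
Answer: $-7 + 16 i \sqrt{11} \approx -7.0 + 53.066 i$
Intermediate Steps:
$T{\left(U,C \right)} = 8$ ($T{\left(U,C \right)} = 8 - 0 = 8 + \left(-2 + 2\right) = 8 + 0 = 8$)
$z = 2 i \sqrt{11}$ ($z = \sqrt{-38 + \left(-3 + 1 \left(-3\right)\right)} = \sqrt{-38 - 6} = \sqrt{-44} = 2 i \sqrt{11} \approx 6.6332 i$)
$T{\left(-2,7 \right)} z - 7 = 8 \cdot 2 i \sqrt{11} - 7 = 16 i \sqrt{11} - 7 = -7 + 16 i \sqrt{11}$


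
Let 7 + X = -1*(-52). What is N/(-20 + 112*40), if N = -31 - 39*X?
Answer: -893/2230 ≈ -0.40045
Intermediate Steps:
X = 45 (X = -7 - 1*(-52) = -7 + 52 = 45)
N = -1786 (N = -31 - 39*45 = -31 - 1755 = -1786)
N/(-20 + 112*40) = -1786/(-20 + 112*40) = -1786/(-20 + 4480) = -1786/4460 = -1786*1/4460 = -893/2230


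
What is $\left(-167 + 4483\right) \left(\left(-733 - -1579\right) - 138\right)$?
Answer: $3055728$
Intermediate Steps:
$\left(-167 + 4483\right) \left(\left(-733 - -1579\right) - 138\right) = 4316 \left(\left(-733 + 1579\right) - 138\right) = 4316 \left(846 - 138\right) = 4316 \cdot 708 = 3055728$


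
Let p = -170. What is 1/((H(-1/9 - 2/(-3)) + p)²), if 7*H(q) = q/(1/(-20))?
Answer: 3969/116856100 ≈ 3.3965e-5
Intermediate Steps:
H(q) = -20*q/7 (H(q) = (q/(1/(-20)))/7 = (q/(-1/20))/7 = (q*(-20))/7 = (-20*q)/7 = -20*q/7)
1/((H(-1/9 - 2/(-3)) + p)²) = 1/((-20*(-1/9 - 2/(-3))/7 - 170)²) = 1/((-20*(-1*⅑ - 2*(-⅓))/7 - 170)²) = 1/((-20*(-⅑ + ⅔)/7 - 170)²) = 1/((-20/7*5/9 - 170)²) = 1/((-100/63 - 170)²) = 1/((-10810/63)²) = 1/(116856100/3969) = 3969/116856100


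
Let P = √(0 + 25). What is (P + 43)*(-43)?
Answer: -2064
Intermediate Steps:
P = 5 (P = √25 = 5)
(P + 43)*(-43) = (5 + 43)*(-43) = 48*(-43) = -2064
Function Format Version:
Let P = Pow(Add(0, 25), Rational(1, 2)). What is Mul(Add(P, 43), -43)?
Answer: -2064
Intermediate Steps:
P = 5 (P = Pow(25, Rational(1, 2)) = 5)
Mul(Add(P, 43), -43) = Mul(Add(5, 43), -43) = Mul(48, -43) = -2064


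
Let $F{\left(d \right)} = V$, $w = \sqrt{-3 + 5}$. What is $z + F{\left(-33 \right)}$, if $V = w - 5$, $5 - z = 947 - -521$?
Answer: $-1468 + \sqrt{2} \approx -1466.6$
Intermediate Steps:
$w = \sqrt{2} \approx 1.4142$
$z = -1463$ ($z = 5 - \left(947 - -521\right) = 5 - \left(947 + 521\right) = 5 - 1468 = -1463$)
$V = -5 + \sqrt{2}$ ($V = \sqrt{2} - 5 = -5 + \sqrt{2} \approx -3.5858$)
$F{\left(d \right)} = -5 + \sqrt{2}$
$z + F{\left(-33 \right)} = -1463 - \left(5 - \sqrt{2}\right) = -1468 + \sqrt{2}$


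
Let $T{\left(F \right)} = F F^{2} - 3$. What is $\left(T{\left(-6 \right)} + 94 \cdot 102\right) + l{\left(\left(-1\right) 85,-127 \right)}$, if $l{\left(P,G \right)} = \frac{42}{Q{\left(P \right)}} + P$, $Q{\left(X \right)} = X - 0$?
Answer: $\frac{789098}{85} \approx 9283.5$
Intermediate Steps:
$Q{\left(X \right)} = X$ ($Q{\left(X \right)} = X + 0 = X$)
$T{\left(F \right)} = -3 + F^{3}$ ($T{\left(F \right)} = F^{3} - 3 = -3 + F^{3}$)
$l{\left(P,G \right)} = P + \frac{42}{P}$ ($l{\left(P,G \right)} = \frac{42}{P} + P = P + \frac{42}{P}$)
$\left(T{\left(-6 \right)} + 94 \cdot 102\right) + l{\left(\left(-1\right) 85,-127 \right)} = \left(\left(-3 + \left(-6\right)^{3}\right) + 94 \cdot 102\right) + \left(\left(-1\right) 85 + \frac{42}{\left(-1\right) 85}\right) = \left(\left(-3 - 216\right) + 9588\right) - \left(85 - \frac{42}{-85}\right) = \left(-219 + 9588\right) + \left(-85 + 42 \left(- \frac{1}{85}\right)\right) = 9369 - \frac{7267}{85} = \frac{789098}{85}$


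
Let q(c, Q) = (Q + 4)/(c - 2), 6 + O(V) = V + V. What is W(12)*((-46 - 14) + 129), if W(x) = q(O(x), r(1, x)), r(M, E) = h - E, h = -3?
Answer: -759/16 ≈ -47.438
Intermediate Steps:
O(V) = -6 + 2*V (O(V) = -6 + (V + V) = -6 + 2*V)
r(M, E) = -3 - E
q(c, Q) = (4 + Q)/(-2 + c)
W(x) = (1 - x)/(-8 + 2*x) (W(x) = (4 + (-3 - x))/(-2 + (-6 + 2*x)) = (1 - x)/(-8 + 2*x))
W(12)*((-46 - 14) + 129) = ((1 - 1*12)/(2*(-4 + 12)))*((-46 - 14) + 129) = ((½)*(1 - 12)/8)*(-60 + 129) = ((½)*(⅛)*(-11))*69 = -11/16*69 = -759/16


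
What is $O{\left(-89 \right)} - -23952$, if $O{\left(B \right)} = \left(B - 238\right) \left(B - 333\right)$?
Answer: $161946$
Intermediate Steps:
$O{\left(B \right)} = \left(-333 + B\right) \left(-238 + B\right)$ ($O{\left(B \right)} = \left(-238 + B\right) \left(-333 + B\right) = \left(-333 + B\right) \left(-238 + B\right)$)
$O{\left(-89 \right)} - -23952 = \left(79254 + \left(-89\right)^{2} - -50819\right) - -23952 = \left(79254 + 7921 + 50819\right) + 23952 = 137994 + 23952 = 161946$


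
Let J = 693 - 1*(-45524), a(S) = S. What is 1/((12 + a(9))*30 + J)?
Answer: 1/46847 ≈ 2.1346e-5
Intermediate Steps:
J = 46217 (J = 693 + 45524 = 46217)
1/((12 + a(9))*30 + J) = 1/((12 + 9)*30 + 46217) = 1/(21*30 + 46217) = 1/(630 + 46217) = 1/46847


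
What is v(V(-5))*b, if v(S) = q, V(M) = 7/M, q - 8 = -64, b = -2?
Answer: 112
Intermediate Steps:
q = -56 (q = 8 - 64 = -56)
v(S) = -56
v(V(-5))*b = -56*(-2) = 112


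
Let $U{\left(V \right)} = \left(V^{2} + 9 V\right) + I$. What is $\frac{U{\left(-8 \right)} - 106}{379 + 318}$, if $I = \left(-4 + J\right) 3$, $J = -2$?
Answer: $- \frac{132}{697} \approx -0.18938$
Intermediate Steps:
$I = -18$ ($I = \left(-4 - 2\right) 3 = \left(-6\right) 3 = -18$)
$U{\left(V \right)} = -18 + V^{2} + 9 V$ ($U{\left(V \right)} = \left(V^{2} + 9 V\right) - 18 = -18 + V^{2} + 9 V$)
$\frac{U{\left(-8 \right)} - 106}{379 + 318} = \frac{\left(-18 + \left(-8\right)^{2} + 9 \left(-8\right)\right) - 106}{379 + 318} = \frac{\left(-18 + 64 - 72\right) - 106}{697} = \left(-26 - 106\right) \frac{1}{697} = \left(-132\right) \frac{1}{697} = - \frac{132}{697}$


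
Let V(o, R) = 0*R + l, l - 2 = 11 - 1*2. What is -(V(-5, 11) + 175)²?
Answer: -34596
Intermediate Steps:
l = 11 (l = 2 + (11 - 1*2) = 2 + (11 - 2) = 2 + 9 = 11)
V(o, R) = 11 (V(o, R) = 0*R + 11 = 0 + 11 = 11)
-(V(-5, 11) + 175)² = -(11 + 175)² = -1*186² = -1*34596 = -34596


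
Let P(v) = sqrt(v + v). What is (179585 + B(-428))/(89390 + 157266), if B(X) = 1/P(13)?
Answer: 179585/246656 + sqrt(26)/6413056 ≈ 0.72808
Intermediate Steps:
P(v) = sqrt(2)*sqrt(v) (P(v) = sqrt(2*v) = sqrt(2)*sqrt(v))
B(X) = sqrt(26)/26 (B(X) = 1/(sqrt(2)*sqrt(13)) = 1/(sqrt(26)) = sqrt(26)/26)
(179585 + B(-428))/(89390 + 157266) = (179585 + sqrt(26)/26)/(89390 + 157266) = (179585 + sqrt(26)/26)/246656 = (179585 + sqrt(26)/26)*(1/246656) = 179585/246656 + sqrt(26)/6413056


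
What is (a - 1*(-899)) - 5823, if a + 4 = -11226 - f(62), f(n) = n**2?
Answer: -19998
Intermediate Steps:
a = -15074 (a = -4 + (-11226 - 1*62**2) = -4 + (-11226 - 1*3844) = -4 + (-11226 - 3844) = -4 - 15070 = -15074)
(a - 1*(-899)) - 5823 = (-15074 - 1*(-899)) - 5823 = (-15074 + 899) - 5823 = -14175 - 5823 = -19998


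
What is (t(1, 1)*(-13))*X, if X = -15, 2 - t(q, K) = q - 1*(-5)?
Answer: -780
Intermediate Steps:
t(q, K) = -3 - q (t(q, K) = 2 - (q - 1*(-5)) = 2 - (q + 5) = 2 - (5 + q) = 2 + (-5 - q) = -3 - q)
(t(1, 1)*(-13))*X = ((-3 - 1*1)*(-13))*(-15) = ((-3 - 1)*(-13))*(-15) = -4*(-13)*(-15) = 52*(-15) = -780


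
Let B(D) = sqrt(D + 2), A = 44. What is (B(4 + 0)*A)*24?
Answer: 1056*sqrt(6) ≈ 2586.7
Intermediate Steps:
B(D) = sqrt(2 + D)
(B(4 + 0)*A)*24 = (sqrt(2 + (4 + 0))*44)*24 = (sqrt(2 + 4)*44)*24 = (sqrt(6)*44)*24 = (44*sqrt(6))*24 = 1056*sqrt(6)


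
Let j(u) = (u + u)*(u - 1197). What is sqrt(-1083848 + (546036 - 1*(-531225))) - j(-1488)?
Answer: -7990560 + I*sqrt(6587) ≈ -7.9906e+6 + 81.16*I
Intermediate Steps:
j(u) = 2*u*(-1197 + u) (j(u) = (2*u)*(-1197 + u) = 2*u*(-1197 + u))
sqrt(-1083848 + (546036 - 1*(-531225))) - j(-1488) = sqrt(-1083848 + (546036 - 1*(-531225))) - 2*(-1488)*(-1197 - 1488) = sqrt(-1083848 + (546036 + 531225)) - 2*(-1488)*(-2685) = sqrt(-1083848 + 1077261) - 1*7990560 = sqrt(-6587) - 7990560 = I*sqrt(6587) - 7990560 = -7990560 + I*sqrt(6587)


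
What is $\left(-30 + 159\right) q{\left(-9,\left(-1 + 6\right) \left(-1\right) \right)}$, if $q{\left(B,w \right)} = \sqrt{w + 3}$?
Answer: $129 i \sqrt{2} \approx 182.43 i$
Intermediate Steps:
$q{\left(B,w \right)} = \sqrt{3 + w}$
$\left(-30 + 159\right) q{\left(-9,\left(-1 + 6\right) \left(-1\right) \right)} = \left(-30 + 159\right) \sqrt{3 + \left(-1 + 6\right) \left(-1\right)} = 129 \sqrt{3 + 5 \left(-1\right)} = 129 \sqrt{3 - 5} = 129 \sqrt{-2} = 129 i \sqrt{2}$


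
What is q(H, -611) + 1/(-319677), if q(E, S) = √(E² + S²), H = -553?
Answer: -1/319677 + √679130 ≈ 824.09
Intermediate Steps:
q(H, -611) + 1/(-319677) = √((-553)² + (-611)²) + 1/(-319677) = √(305809 + 373321) - 1/319677 = √679130 - 1/319677 = -1/319677 + √679130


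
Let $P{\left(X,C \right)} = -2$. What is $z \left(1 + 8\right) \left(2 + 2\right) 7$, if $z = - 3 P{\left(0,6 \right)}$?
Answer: $1512$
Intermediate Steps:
$z = 6$ ($z = \left(-3\right) \left(-2\right) = 6$)
$z \left(1 + 8\right) \left(2 + 2\right) 7 = 6 \left(1 + 8\right) \left(2 + 2\right) 7 = 6 \cdot 9 \cdot 4 \cdot 7 = 6 \cdot 36 \cdot 7 = 216 \cdot 7 = 1512$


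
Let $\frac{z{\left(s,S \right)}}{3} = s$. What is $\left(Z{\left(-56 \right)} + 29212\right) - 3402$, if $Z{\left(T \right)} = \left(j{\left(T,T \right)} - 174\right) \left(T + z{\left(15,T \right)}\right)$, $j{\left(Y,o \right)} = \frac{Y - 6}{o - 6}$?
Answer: $27713$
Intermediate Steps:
$j{\left(Y,o \right)} = \frac{-6 + Y}{-6 + o}$
$z{\left(s,S \right)} = 3 s$
$Z{\left(T \right)} = -7785 - 173 T$ ($Z{\left(T \right)} = \left(\frac{-6 + T}{-6 + T} - 174\right) \left(T + 3 \cdot 15\right) = \left(1 - 174\right) \left(T + 45\right) = - 173 \left(45 + T\right) = -7785 - 173 T$)
$\left(Z{\left(-56 \right)} + 29212\right) - 3402 = \left(\left(-7785 - -9688\right) + 29212\right) - 3402 = \left(\left(-7785 + 9688\right) + 29212\right) - 3402 = \left(1903 + 29212\right) - 3402 = 31115 - 3402 = 27713$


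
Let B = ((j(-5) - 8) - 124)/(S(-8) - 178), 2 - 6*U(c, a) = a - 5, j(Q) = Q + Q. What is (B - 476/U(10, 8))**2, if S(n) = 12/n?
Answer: 1051830745744/128881 ≈ 8.1613e+6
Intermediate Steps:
j(Q) = 2*Q
U(c, a) = 7/6 - a/6 (U(c, a) = 1/3 - (a - 5)/6 = 1/3 - (-5 + a)/6 = 1/3 + (5/6 - a/6) = 7/6 - a/6)
B = 284/359 (B = ((2*(-5) - 8) - 124)/(12/(-8) - 178) = ((-10 - 8) - 124)/(12*(-1/8) - 178) = (-18 - 124)/(-3/2 - 178) = -142/(-359/2) = -142*(-2/359) = 284/359 ≈ 0.79109)
(B - 476/U(10, 8))**2 = (284/359 - 476/(7/6 - 1/6*8))**2 = (284/359 - 476/(7/6 - 4/3))**2 = (284/359 - 476/(-1/6))**2 = (284/359 - 476*(-6))**2 = (284/359 + 2856)**2 = (1025588/359)**2 = 1051830745744/128881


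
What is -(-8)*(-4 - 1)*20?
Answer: -800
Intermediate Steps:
-(-8)*(-4 - 1)*20 = -(-8)*(-5)*20 = -8*5*20 = -40*20 = -800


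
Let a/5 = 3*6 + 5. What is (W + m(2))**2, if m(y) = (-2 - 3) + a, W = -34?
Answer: 5776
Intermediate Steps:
a = 115 (a = 5*(3*6 + 5) = 5*(18 + 5) = 5*23 = 115)
m(y) = 110 (m(y) = (-2 - 3) + 115 = -5 + 115 = 110)
(W + m(2))**2 = (-34 + 110)**2 = 76**2 = 5776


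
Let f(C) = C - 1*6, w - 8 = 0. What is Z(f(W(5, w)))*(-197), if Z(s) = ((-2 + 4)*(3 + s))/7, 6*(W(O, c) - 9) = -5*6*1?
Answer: -394/7 ≈ -56.286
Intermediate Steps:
w = 8 (w = 8 + 0 = 8)
W(O, c) = 4 (W(O, c) = 9 + (-5*6*1)/6 = 9 + (-30*1)/6 = 9 + (⅙)*(-30) = 9 - 5 = 4)
f(C) = -6 + C (f(C) = C - 6 = -6 + C)
Z(s) = 6/7 + 2*s/7 (Z(s) = (2*(3 + s))*(⅐) = (6 + 2*s)*(⅐) = 6/7 + 2*s/7)
Z(f(W(5, w)))*(-197) = (6/7 + 2*(-6 + 4)/7)*(-197) = (6/7 + (2/7)*(-2))*(-197) = (6/7 - 4/7)*(-197) = (2/7)*(-197) = -394/7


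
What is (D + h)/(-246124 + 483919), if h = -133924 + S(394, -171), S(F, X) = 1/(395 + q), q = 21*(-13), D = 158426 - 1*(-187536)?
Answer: 8622879/9670330 ≈ 0.89168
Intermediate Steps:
D = 345962 (D = 158426 + 187536 = 345962)
q = -273
S(F, X) = 1/122 (S(F, X) = 1/(395 - 273) = 1/122)
h = -16338727/122 (h = -133924 + 1/122 = -16338727/122 ≈ -1.3392e+5)
(D + h)/(-246124 + 483919) = (345962 - 16338727/122)/(-246124 + 483919) = (25868637/122)/237795 = (25868637/122)*(1/237795) = 8622879/9670330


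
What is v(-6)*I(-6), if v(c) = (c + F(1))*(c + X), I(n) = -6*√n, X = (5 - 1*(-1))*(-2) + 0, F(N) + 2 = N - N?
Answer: -864*I*√6 ≈ -2116.4*I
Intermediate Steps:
F(N) = -2 (F(N) = -2 + (N - N) = -2 + 0 = -2)
X = -12 (X = (5 + 1)*(-2) + 0 = 6*(-2) + 0 = -12 + 0 = -12)
v(c) = (-12 + c)*(-2 + c) (v(c) = (c - 2)*(c - 12) = (-2 + c)*(-12 + c) = (-12 + c)*(-2 + c))
v(-6)*I(-6) = (24 + (-6)² - 14*(-6))*(-6*I*√6) = (24 + 36 + 84)*(-6*I*√6) = 144*(-6*I*√6) = -864*I*√6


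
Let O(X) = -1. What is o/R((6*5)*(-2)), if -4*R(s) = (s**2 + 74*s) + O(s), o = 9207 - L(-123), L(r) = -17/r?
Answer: 4529776/103443 ≈ 43.790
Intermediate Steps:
o = 1132444/123 (o = 9207 - (-17)/(-123) = 9207 - (-17)*(-1)/123 = 9207 - 1*17/123 = 9207 - 17/123 = 1132444/123 ≈ 9206.9)
R(s) = 1/4 - 37*s/2 - s**2/4 (R(s) = -((s**2 + 74*s) - 1)/4 = -(-1 + s**2 + 74*s)/4 = 1/4 - 37*s/2 - s**2/4)
o/R((6*5)*(-2)) = 1132444/(123*(1/4 - 37*6*5*(-2)/2 - ((6*5)*(-2))**2/4)) = 1132444/(123*(1/4 - 555*(-2) - (30*(-2))**2/4)) = 1132444/(123*(1/4 - 37/2*(-60) - 1/4*(-60)**2)) = 1132444/(123*(1/4 + 1110 - 1/4*3600)) = 1132444/(123*(1/4 + 1110 - 900)) = 1132444/(123*(841/4)) = (1132444/123)*(4/841) = 4529776/103443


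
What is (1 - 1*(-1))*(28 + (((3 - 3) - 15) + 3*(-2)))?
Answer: 14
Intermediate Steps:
(1 - 1*(-1))*(28 + (((3 - 3) - 15) + 3*(-2))) = (1 + 1)*(28 + ((0 - 15) - 6)) = 2*(28 + (-15 - 6)) = 2*(28 - 21) = 2*7 = 14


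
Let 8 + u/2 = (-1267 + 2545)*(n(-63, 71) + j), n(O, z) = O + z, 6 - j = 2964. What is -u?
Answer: 7540216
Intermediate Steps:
j = -2958 (j = 6 - 1*2964 = 6 - 2964 = -2958)
u = -7540216 (u = -16 + 2*((-1267 + 2545)*((-63 + 71) - 2958)) = -16 + 2*(1278*(8 - 2958)) = -16 + 2*(1278*(-2950)) = -16 + 2*(-3770100) = -16 - 7540200 = -7540216)
-u = -1*(-7540216) = 7540216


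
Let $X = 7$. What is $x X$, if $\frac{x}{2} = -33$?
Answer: $-462$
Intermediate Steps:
$x = -66$ ($x = 2 \left(-33\right) = -66$)
$x X = \left(-66\right) 7 = -462$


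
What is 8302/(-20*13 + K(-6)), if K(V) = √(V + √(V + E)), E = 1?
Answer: -8302/(260 - √(-6 + I*√5)) ≈ -31.983 - 0.30687*I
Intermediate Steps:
K(V) = √(V + √(1 + V)) (K(V) = √(V + √(V + 1)) = √(V + √(1 + V)))
8302/(-20*13 + K(-6)) = 8302/(-20*13 + √(-6 + √(1 - 6))) = 8302/(-260 + √(-6 + √(-5))) = 8302/(-260 + √(-6 + I*√5))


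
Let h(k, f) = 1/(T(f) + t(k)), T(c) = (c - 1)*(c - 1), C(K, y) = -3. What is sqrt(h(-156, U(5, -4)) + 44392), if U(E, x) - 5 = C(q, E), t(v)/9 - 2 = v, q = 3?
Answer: sqrt(85153842815)/1385 ≈ 210.69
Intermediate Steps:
t(v) = 18 + 9*v
U(E, x) = 2 (U(E, x) = 5 - 3 = 2)
T(c) = (-1 + c)**2 (T(c) = (-1 + c)*(-1 + c) = (-1 + c)**2)
h(k, f) = 1/(18 + (-1 + f)**2 + 9*k) (h(k, f) = 1/((-1 + f)**2 + (18 + 9*k)) = 1/(18 + (-1 + f)**2 + 9*k))
sqrt(h(-156, U(5, -4)) + 44392) = sqrt(1/(18 + (-1 + 2)**2 + 9*(-156)) + 44392) = sqrt(1/(18 + 1**2 - 1404) + 44392) = sqrt(1/(18 + 1 - 1404) + 44392) = sqrt(1/(-1385) + 44392) = sqrt(-1/1385 + 44392) = sqrt(61482919/1385) = sqrt(85153842815)/1385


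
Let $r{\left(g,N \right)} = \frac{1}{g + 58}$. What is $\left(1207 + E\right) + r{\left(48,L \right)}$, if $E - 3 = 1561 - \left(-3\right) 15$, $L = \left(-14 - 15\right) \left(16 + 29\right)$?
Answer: $\frac{298497}{106} \approx 2816.0$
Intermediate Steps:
$L = -1305$ ($L = \left(-29\right) 45 = -1305$)
$r{\left(g,N \right)} = \frac{1}{58 + g}$
$E = 1609$ ($E = 3 + \left(1561 - \left(-3\right) 15\right) = 3 + \left(1561 - -45\right) = 3 + \left(1561 + 45\right) = 3 + 1606 = 1609$)
$\left(1207 + E\right) + r{\left(48,L \right)} = \left(1207 + 1609\right) + \frac{1}{58 + 48} = 2816 + \frac{1}{106} = \frac{298497}{106}$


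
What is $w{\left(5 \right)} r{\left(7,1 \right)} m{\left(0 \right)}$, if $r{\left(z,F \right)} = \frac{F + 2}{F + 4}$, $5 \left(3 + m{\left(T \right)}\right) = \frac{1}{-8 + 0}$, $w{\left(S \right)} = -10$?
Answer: $\frac{363}{20} \approx 18.15$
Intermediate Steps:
$m{\left(T \right)} = - \frac{121}{40}$ ($m{\left(T \right)} = -3 + \frac{1}{5 \left(-8 + 0\right)} = -3 + \frac{1}{5 \left(-8\right)} = -3 + \frac{1}{5} \left(- \frac{1}{8}\right) = -3 - \frac{1}{40} = - \frac{121}{40}$)
$r{\left(z,F \right)} = \frac{2 + F}{4 + F}$
$w{\left(5 \right)} r{\left(7,1 \right)} m{\left(0 \right)} = - 10 \frac{2 + 1}{4 + 1} \left(- \frac{121}{40}\right) = - 10 \cdot \frac{1}{5} \cdot 3 \left(- \frac{121}{40}\right) = \left(-10\right) \frac{3}{5} \left(- \frac{121}{40}\right) = \left(-6\right) \left(- \frac{121}{40}\right) = \frac{363}{20}$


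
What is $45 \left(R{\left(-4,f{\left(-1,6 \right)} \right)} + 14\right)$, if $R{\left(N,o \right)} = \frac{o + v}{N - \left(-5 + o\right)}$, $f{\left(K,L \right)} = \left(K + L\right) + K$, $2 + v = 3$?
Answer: $555$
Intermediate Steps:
$v = 1$ ($v = -2 + 3 = 1$)
$f{\left(K,L \right)} = L + 2 K$
$R{\left(N,o \right)} = \frac{1 + o}{5 + N - o}$ ($R{\left(N,o \right)} = \frac{o + 1}{N - \left(-5 + o\right)} = \frac{1 + o}{5 + N - o}$)
$45 \left(R{\left(-4,f{\left(-1,6 \right)} \right)} + 14\right) = 45 \left(\frac{1 + \left(6 + 2 \left(-1\right)\right)}{5 - 4 - \left(6 + 2 \left(-1\right)\right)} + 14\right) = 45 \left(\frac{1 + \left(6 - 2\right)}{5 - 4 - \left(6 - 2\right)} + 14\right) = 45 \left(\frac{1 + 4}{5 - 4 - 4} + 14\right) = 45 \left(\frac{1}{5 - 4 - 4} \cdot 5 + 14\right) = 45 \left(\frac{1}{-3} \cdot 5 + 14\right) = 45 \left(\left(- \frac{1}{3}\right) 5 + 14\right) = 45 \left(- \frac{5}{3} + 14\right) = 45 \cdot \frac{37}{3} = 555$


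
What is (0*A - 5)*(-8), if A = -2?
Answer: 40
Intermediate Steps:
(0*A - 5)*(-8) = (0*(-2) - 5)*(-8) = (0 - 5)*(-8) = -5*(-8) = 40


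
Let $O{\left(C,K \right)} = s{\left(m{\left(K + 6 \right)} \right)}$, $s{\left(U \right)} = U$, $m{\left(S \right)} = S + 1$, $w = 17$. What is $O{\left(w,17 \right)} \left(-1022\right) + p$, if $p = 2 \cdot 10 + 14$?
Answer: $-24494$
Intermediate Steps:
$m{\left(S \right)} = 1 + S$
$O{\left(C,K \right)} = 7 + K$ ($O{\left(C,K \right)} = 1 + \left(K + 6\right) = 1 + \left(6 + K\right) = 7 + K$)
$p = 34$ ($p = 20 + 14 = 34$)
$O{\left(w,17 \right)} \left(-1022\right) + p = \left(7 + 17\right) \left(-1022\right) + 34 = 24 \left(-1022\right) + 34 = -24528 + 34 = -24494$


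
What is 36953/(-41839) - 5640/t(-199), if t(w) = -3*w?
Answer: -12287281/1189423 ≈ -10.330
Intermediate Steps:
36953/(-41839) - 5640/t(-199) = 36953/(-41839) - 5640/((-3*(-199))) = 36953*(-1/41839) - 5640/597 = -5279/5977 - 5640*1/597 = -5279/5977 - 1880/199 = -12287281/1189423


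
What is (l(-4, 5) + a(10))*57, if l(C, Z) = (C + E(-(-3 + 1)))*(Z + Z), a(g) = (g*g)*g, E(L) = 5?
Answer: 57570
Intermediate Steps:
a(g) = g**3 (a(g) = g**2*g = g**3)
l(C, Z) = 2*Z*(5 + C) (l(C, Z) = (C + 5)*(Z + Z) = (5 + C)*(2*Z) = 2*Z*(5 + C))
(l(-4, 5) + a(10))*57 = (2*5*(5 - 4) + 10**3)*57 = (2*5*1 + 1000)*57 = (10 + 1000)*57 = 1010*57 = 57570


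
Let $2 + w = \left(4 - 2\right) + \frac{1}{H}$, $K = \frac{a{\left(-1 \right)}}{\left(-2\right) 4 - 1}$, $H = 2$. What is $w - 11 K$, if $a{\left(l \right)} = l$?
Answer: $- \frac{13}{18} \approx -0.72222$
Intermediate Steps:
$K = \frac{1}{9}$ ($K = - \frac{1}{\left(-2\right) 4 - 1} = - \frac{1}{-8 - 1} = - \frac{1}{-9} = \left(-1\right) \left(- \frac{1}{9}\right) = \frac{1}{9} \approx 0.11111$)
$w = \frac{1}{2}$ ($w = -2 + \left(\left(4 - 2\right) + \frac{1}{2}\right) = -2 + \left(2 + \frac{1}{2}\right) = -2 + \frac{5}{2} = \frac{1}{2} \approx 0.5$)
$w - 11 K = \frac{1}{2} - \frac{11}{9} = - \frac{13}{18}$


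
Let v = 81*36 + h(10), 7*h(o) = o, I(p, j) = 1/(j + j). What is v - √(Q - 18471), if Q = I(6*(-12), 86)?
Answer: 20422/7 - I*√136611473/86 ≈ 2917.4 - 135.91*I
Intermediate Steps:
I(p, j) = 1/(2*j)
Q = 1/172 (Q = (½)/86 = (½)*(1/86) = 1/172 ≈ 0.0058140)
h(o) = o/7
v = 20422/7 (v = 81*36 + (⅐)*10 = 2916 + 10/7 = 20422/7 ≈ 2917.4)
v - √(Q - 18471) = 20422/7 - √(1/172 - 18471) = 20422/7 - √(-3177011/172) = 20422/7 - I*√136611473/86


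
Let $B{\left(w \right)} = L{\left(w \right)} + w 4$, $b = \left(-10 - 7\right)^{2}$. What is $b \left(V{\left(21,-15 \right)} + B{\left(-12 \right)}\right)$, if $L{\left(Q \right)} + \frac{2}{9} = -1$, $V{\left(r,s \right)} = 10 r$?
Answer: $\frac{418183}{9} \approx 46465.0$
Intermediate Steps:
$L{\left(Q \right)} = - \frac{11}{9}$ ($L{\left(Q \right)} = - \frac{2}{9} - 1 = - \frac{11}{9}$)
$b = 289$ ($b = \left(-17\right)^{2} = 289$)
$B{\left(w \right)} = - \frac{11}{9} + 4 w$ ($B{\left(w \right)} = - \frac{11}{9} + w 4 = - \frac{11}{9} + 4 w$)
$b \left(V{\left(21,-15 \right)} + B{\left(-12 \right)}\right) = 289 \left(10 \cdot 21 + \left(- \frac{11}{9} + 4 \left(-12\right)\right)\right) = 289 \left(210 - \frac{443}{9}\right) = 289 \cdot \frac{1447}{9} = \frac{418183}{9}$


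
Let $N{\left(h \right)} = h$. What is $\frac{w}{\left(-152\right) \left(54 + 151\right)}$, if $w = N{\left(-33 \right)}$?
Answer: $\frac{33}{31160} \approx 0.001059$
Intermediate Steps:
$w = -33$
$\frac{w}{\left(-152\right) \left(54 + 151\right)} = - \frac{33}{\left(-152\right) \left(54 + 151\right)} = - \frac{33}{\left(-152\right) 205} = - \frac{33}{-31160} = \left(-33\right) \left(- \frac{1}{31160}\right) = \frac{33}{31160}$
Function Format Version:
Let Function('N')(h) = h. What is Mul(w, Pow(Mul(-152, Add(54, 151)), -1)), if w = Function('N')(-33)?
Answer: Rational(33, 31160) ≈ 0.0010590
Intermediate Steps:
w = -33
Mul(w, Pow(Mul(-152, Add(54, 151)), -1)) = Mul(-33, Pow(Mul(-152, Add(54, 151)), -1)) = Mul(-33, Pow(Mul(-152, 205), -1)) = Mul(-33, Pow(-31160, -1)) = Mul(-33, Rational(-1, 31160)) = Rational(33, 31160)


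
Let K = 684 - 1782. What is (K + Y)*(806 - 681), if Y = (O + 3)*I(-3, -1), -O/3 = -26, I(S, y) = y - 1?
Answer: -157500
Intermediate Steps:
I(S, y) = -1 + y
K = -1098
O = 78 (O = -3*(-26) = 78)
Y = -162 (Y = (78 + 3)*(-1 - 1) = 81*(-2) = -162)
(K + Y)*(806 - 681) = (-1098 - 162)*(806 - 681) = -1260*125 = -157500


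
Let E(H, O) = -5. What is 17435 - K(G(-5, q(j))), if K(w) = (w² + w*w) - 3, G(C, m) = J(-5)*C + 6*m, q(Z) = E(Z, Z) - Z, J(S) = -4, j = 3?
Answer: 15870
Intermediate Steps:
q(Z) = -5 - Z
G(C, m) = -4*C + 6*m
K(w) = -3 + 2*w² (K(w) = (w² + w²) - 3 = 2*w² - 3 = -3 + 2*w²)
17435 - K(G(-5, q(j))) = 17435 - (-3 + 2*(-4*(-5) + 6*(-5 - 1*3))²) = 17435 - (-3 + 2*(20 + 6*(-5 - 3))²) = 17435 - (-3 + 2*(20 + 6*(-8))²) = 17435 - (-3 + 2*(20 - 48)²) = 17435 - (-3 + 2*(-28)²) = 17435 - (-3 + 2*784) = 17435 - (-3 + 1568) = 17435 - 1*1565 = 17435 - 1565 = 15870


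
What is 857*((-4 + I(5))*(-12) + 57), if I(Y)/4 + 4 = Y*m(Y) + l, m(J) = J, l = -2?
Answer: -691599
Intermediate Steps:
I(Y) = -24 + 4*Y**2 (I(Y) = -16 + 4*(Y*Y - 2) = -16 + 4*(Y**2 - 2) = -16 + 4*(-2 + Y**2) = -16 + (-8 + 4*Y**2) = -24 + 4*Y**2)
857*((-4 + I(5))*(-12) + 57) = 857*((-4 + (-24 + 4*5**2))*(-12) + 57) = 857*((-4 + (-24 + 4*25))*(-12) + 57) = 857*((-4 + (-24 + 100))*(-12) + 57) = 857*((-4 + 76)*(-12) + 57) = 857*(72*(-12) + 57) = 857*(-864 + 57) = 857*(-807) = -691599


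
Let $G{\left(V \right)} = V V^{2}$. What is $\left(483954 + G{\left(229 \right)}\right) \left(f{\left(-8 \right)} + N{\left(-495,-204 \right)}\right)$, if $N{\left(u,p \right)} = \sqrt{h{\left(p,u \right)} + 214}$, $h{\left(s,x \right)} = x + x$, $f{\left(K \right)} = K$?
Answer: $-99943544 + 24985886 i \sqrt{194} \approx -9.9944 \cdot 10^{7} + 3.4801 \cdot 10^{8} i$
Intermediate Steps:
$h{\left(s,x \right)} = 2 x$
$N{\left(u,p \right)} = \sqrt{214 + 2 u}$ ($N{\left(u,p \right)} = \sqrt{2 u + 214} = \sqrt{214 + 2 u}$)
$G{\left(V \right)} = V^{3}$
$\left(483954 + G{\left(229 \right)}\right) \left(f{\left(-8 \right)} + N{\left(-495,-204 \right)}\right) = \left(483954 + 229^{3}\right) \left(-8 + \sqrt{214 + 2 \left(-495\right)}\right) = \left(483954 + 12008989\right) \left(-8 + \sqrt{214 - 990}\right) = 12492943 \left(-8 + \sqrt{-776}\right) = 12492943 \left(-8 + 2 i \sqrt{194}\right) = -99943544 + 24985886 i \sqrt{194}$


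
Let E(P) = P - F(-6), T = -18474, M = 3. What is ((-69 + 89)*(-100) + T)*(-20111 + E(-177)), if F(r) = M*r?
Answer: 415007980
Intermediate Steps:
F(r) = 3*r
E(P) = 18 + P (E(P) = P - 3*(-6) = P - 1*(-18) = P + 18 = 18 + P)
((-69 + 89)*(-100) + T)*(-20111 + E(-177)) = ((-69 + 89)*(-100) - 18474)*(-20111 + (18 - 177)) = (20*(-100) - 18474)*(-20111 - 159) = (-2000 - 18474)*(-20270) = -20474*(-20270) = 415007980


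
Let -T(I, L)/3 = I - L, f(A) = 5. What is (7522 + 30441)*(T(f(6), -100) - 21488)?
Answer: -827707289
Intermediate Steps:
T(I, L) = -3*I + 3*L (T(I, L) = -3*(I - L) = -3*I + 3*L)
(7522 + 30441)*(T(f(6), -100) - 21488) = (7522 + 30441)*((-3*5 + 3*(-100)) - 21488) = 37963*((-15 - 300) - 21488) = 37963*(-315 - 21488) = 37963*(-21803) = -827707289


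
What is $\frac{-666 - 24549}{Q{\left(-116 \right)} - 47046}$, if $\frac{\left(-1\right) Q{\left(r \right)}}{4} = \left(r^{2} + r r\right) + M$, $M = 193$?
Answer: $\frac{8405}{51822} \approx 0.16219$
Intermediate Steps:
$Q{\left(r \right)} = -772 - 8 r^{2}$ ($Q{\left(r \right)} = - 4 \left(\left(r^{2} + r r\right) + 193\right) = - 4 \left(\left(r^{2} + r^{2}\right) + 193\right) = - 4 \left(2 r^{2} + 193\right) = - 4 \left(193 + 2 r^{2}\right) = -772 - 8 r^{2}$)
$\frac{-666 - 24549}{Q{\left(-116 \right)} - 47046} = \frac{-666 - 24549}{\left(-772 - 8 \left(-116\right)^{2}\right) - 47046} = - \frac{25215}{\left(-772 - 107648\right) - 47046} = - \frac{25215}{-108420 - 47046} = - \frac{25215}{-155466} = \left(-25215\right) \left(- \frac{1}{155466}\right) = \frac{8405}{51822}$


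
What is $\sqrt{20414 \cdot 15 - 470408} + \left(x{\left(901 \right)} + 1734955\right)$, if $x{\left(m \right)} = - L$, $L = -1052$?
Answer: $1736007 + i \sqrt{164198} \approx 1.736 \cdot 10^{6} + 405.21 i$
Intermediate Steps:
$x{\left(m \right)} = 1052$ ($x{\left(m \right)} = \left(-1\right) \left(-1052\right) = 1052$)
$\sqrt{20414 \cdot 15 - 470408} + \left(x{\left(901 \right)} + 1734955\right) = \sqrt{20414 \cdot 15 - 470408} + \left(1052 + 1734955\right) = \sqrt{306210 - 470408} + 1736007 = \sqrt{-164198} + 1736007 = i \sqrt{164198} + 1736007 = 1736007 + i \sqrt{164198}$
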